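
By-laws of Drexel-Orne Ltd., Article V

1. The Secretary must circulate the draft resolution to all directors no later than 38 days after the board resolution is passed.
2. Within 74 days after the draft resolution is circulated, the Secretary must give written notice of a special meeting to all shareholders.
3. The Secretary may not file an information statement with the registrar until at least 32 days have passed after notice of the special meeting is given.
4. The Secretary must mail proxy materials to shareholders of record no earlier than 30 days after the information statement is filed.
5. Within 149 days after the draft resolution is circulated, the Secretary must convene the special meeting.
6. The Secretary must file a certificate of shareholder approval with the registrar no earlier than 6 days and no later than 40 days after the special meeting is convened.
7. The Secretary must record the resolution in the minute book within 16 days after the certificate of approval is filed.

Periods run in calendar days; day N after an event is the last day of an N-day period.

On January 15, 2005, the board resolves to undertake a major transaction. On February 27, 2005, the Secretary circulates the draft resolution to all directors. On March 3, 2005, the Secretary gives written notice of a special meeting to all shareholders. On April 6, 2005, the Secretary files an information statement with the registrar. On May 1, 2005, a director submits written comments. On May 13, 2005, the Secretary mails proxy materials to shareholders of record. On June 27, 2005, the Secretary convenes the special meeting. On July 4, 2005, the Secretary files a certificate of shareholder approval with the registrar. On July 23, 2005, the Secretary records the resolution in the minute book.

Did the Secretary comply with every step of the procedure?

(1) due by January 15, 2005 + 38 days = February 22, 2005; done February 27, 2005 — 5 days late.
The analysis stops there.

No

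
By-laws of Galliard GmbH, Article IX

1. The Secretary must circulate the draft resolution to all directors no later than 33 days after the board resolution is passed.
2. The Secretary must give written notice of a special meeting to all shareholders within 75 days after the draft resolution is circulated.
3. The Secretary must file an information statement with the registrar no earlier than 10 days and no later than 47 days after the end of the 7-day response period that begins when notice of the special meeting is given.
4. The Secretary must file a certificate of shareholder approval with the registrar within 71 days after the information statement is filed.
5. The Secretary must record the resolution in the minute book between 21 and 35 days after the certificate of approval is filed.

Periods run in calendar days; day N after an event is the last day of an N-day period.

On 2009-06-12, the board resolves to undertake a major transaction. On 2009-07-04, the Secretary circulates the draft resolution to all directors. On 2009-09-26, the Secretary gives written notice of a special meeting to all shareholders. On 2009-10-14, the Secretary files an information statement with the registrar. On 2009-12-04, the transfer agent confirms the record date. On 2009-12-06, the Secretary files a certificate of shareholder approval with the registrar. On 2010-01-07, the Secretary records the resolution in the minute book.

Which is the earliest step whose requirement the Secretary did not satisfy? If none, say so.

Step 2

Step 1 — counting 33 days from 2009-06-12 (when the board resolution is passed) gives a deadline of 2009-07-15; 2009-07-04 is within that limit.
Step 2 — counting 75 days from 2009-07-04 (when the draft resolution is circulated) gives a deadline of 2009-09-17; done 2009-09-26 — 9 days late.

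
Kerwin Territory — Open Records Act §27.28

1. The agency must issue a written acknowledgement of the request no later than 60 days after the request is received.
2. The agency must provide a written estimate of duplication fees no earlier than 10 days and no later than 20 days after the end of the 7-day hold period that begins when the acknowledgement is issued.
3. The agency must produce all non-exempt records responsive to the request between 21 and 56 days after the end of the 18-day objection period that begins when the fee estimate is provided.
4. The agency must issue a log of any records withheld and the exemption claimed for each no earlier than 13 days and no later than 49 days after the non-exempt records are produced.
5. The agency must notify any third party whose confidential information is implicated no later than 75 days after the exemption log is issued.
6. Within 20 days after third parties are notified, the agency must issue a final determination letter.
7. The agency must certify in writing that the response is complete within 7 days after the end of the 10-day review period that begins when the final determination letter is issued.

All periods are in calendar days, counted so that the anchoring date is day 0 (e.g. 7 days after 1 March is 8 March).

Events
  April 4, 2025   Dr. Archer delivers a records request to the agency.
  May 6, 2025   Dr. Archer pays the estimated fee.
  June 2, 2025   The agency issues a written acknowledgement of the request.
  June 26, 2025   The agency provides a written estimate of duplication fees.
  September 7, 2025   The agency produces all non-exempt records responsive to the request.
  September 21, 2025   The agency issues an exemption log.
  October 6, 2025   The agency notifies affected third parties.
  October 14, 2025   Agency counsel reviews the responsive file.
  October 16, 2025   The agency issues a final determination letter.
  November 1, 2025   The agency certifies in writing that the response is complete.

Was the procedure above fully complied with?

Yes

Step 1: 60 days after April 4, 2025 (when the request is received) is June 3, 2025; completed June 2, 2025, before the deadline.
Step 2: the window is 10–20 days after June 9, 2025 (end of the 7-day hold period, which began when the acknowledgement is issued on June 2, 2025), so June 19, 2025 through June 29, 2025; done June 26, 2025, which is between those dates.
Step 3: the window is 21–56 days after July 14, 2025 (end of the 18-day objection period, which began when the fee estimate is provided on June 26, 2025), so August 4, 2025 through September 8, 2025; September 7, 2025 falls inside that range.
Step 4: the window is 13–49 days after September 7, 2025 (when the non-exempt records are produced), so September 20, 2025 through October 26, 2025; September 21, 2025 falls inside that range.
Step 5: 75 days after September 21, 2025 (when the exemption log is issued) is December 5, 2025; completed October 6, 2025, before the deadline.
Step 6: 20 days after October 6, 2025 (when third parties are notified) is October 26, 2025; completed October 16, 2025, before the deadline.
Step 7: 7 days after October 26, 2025 (end of the 10-day review period, which began when the final determination letter is issued on October 16, 2025) is November 2, 2025; completed November 1, 2025, before the deadline.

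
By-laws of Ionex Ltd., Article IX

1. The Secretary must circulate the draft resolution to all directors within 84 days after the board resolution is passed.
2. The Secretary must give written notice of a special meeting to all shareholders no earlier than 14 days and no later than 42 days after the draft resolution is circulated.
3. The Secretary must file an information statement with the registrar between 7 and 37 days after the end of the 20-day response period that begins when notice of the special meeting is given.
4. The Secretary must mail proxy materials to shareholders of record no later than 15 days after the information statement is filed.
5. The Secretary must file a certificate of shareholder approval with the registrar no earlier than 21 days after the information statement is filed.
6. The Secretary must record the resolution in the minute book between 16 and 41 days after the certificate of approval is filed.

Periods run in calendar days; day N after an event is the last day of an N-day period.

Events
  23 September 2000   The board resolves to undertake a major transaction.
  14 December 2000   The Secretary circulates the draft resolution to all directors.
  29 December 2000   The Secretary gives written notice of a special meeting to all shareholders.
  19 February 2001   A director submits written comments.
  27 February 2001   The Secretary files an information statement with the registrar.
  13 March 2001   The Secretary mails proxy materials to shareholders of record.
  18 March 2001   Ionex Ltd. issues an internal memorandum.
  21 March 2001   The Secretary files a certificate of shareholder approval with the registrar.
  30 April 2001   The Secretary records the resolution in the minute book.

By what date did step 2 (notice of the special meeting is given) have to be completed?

25 January 2001

Step 2 runs from 14 December 2000, when the draft resolution is circulated. The window is 14–42 days after 14 December 2000; it closes on 25 January 2001.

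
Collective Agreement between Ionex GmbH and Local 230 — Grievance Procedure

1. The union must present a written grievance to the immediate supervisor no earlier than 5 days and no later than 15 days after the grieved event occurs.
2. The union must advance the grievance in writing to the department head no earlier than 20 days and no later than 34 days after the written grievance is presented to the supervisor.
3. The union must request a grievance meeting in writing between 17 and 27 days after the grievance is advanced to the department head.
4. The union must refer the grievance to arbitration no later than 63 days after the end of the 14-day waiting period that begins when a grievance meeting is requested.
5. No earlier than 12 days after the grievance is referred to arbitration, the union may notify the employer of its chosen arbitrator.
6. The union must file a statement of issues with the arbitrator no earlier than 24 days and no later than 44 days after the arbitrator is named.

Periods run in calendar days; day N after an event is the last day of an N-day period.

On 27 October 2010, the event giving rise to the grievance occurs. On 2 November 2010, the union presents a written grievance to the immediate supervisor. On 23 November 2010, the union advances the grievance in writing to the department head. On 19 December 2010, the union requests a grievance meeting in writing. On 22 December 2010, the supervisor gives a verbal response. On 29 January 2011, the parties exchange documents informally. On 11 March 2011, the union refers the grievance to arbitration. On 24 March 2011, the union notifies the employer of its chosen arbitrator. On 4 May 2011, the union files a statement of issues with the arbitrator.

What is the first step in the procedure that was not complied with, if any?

Step 4

Step 1 — 5 and 15 days from 27 October 2010 (when the grieved event occurs) are 1 November 2010 and 11 November 2010 respectively; done 2 November 2010 — within the window.
Step 2 — 20 and 34 days from 2 November 2010 (when the written grievance is presented to the supervisor) are 22 November 2010 and 6 December 2010 respectively; 23 November 2010 falls inside that range.
Step 3 — 17 and 27 days from 23 November 2010 (when the grievance is advanced to the department head) are 10 December 2010 and 20 December 2010 respectively; 19 December 2010 falls inside that range.
Step 4 — counting 63 days from 2 January 2011 (end of the 14-day waiting period, which began when a grievance meeting is requested on 19 December 2010) gives a deadline of 6 March 2011; not done until 11 March 2011, 5 days after the deadline.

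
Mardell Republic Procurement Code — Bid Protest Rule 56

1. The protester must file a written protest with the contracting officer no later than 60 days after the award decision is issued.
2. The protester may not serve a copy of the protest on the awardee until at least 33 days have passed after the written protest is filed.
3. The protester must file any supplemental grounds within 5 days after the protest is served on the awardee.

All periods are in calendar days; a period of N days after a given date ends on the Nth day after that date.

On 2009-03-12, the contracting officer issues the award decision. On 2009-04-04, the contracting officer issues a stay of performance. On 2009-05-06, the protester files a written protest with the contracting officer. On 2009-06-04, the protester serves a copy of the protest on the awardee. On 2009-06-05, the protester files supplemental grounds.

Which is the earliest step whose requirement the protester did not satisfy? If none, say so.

Step 2

(1) due by 2009-03-12 + 60 days = 2009-05-11; completed 2009-05-06, before the deadline.
(2) permitted from 2009-05-06 + 33 days = 2009-06-08 onward; 2009-06-04 is 4 days before the earliest permitted date.
The analysis stops there.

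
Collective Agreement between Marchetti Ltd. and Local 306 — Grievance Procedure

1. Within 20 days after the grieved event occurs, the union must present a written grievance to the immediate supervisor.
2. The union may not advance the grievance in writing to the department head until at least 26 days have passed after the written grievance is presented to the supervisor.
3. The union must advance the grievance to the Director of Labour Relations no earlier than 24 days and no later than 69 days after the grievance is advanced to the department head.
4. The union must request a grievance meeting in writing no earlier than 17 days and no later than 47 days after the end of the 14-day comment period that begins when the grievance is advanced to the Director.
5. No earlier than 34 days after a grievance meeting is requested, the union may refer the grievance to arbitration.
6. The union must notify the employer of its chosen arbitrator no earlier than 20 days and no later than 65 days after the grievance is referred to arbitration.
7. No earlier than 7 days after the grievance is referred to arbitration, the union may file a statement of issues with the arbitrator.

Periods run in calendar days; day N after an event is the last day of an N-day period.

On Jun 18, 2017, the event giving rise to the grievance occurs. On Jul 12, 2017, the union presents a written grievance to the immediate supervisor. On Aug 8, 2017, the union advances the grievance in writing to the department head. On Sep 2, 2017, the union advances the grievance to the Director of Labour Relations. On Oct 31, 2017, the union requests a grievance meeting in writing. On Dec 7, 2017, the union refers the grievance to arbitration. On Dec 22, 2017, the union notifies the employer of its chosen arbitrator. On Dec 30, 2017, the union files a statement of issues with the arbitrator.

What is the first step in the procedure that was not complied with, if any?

(1) due by Jun 18, 2017 + 20 days = Jul 8, 2017; Jul 12, 2017 misses that deadline by 4 days.
The procedure was therefore not followed at step 1.

Step 1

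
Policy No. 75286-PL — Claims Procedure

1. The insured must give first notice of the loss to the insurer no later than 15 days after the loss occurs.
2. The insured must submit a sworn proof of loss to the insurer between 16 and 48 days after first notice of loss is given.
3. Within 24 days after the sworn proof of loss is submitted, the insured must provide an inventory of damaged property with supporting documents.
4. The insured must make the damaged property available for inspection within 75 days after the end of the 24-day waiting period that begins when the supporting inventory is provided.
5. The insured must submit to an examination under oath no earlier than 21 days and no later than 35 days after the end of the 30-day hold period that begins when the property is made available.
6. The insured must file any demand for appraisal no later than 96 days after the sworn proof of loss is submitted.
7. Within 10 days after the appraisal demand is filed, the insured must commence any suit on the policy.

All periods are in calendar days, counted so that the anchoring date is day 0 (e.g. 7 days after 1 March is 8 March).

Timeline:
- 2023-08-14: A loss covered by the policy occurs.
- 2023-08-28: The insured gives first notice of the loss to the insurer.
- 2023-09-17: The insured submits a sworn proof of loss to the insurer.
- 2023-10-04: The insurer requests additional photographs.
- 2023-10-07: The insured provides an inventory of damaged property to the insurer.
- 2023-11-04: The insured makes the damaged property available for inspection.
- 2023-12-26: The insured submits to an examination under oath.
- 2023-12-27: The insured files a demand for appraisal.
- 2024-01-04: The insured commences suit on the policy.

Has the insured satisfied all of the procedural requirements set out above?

No

Step 1 — counting 15 days from 2023-08-14 (when the loss occurs) gives a deadline of 2023-08-29; done 2023-08-28 — timely.
Step 2 — 16 and 48 days from 2023-08-28 (when first notice of loss is given) are 2023-09-13 and 2023-10-15 respectively; done 2023-09-17 — within the window.
Step 3 — counting 24 days from 2023-09-17 (when the sworn proof of loss is submitted) gives a deadline of 2023-10-11; done 2023-10-07 — timely.
Step 4 — counting 75 days from 2023-10-31 (end of the 24-day waiting period, which began when the supporting inventory is provided on 2023-10-07) gives a deadline of 2024-01-14; done 2023-11-04 — timely.
Step 5 — 21 and 35 days from 2023-12-04 (end of the 30-day hold period, which began when the property is made available on 2023-11-04) are 2023-12-25 and 2024-01-08 respectively; 2023-12-26 falls inside that range.
Step 6 — counting 96 days from 2023-09-17 (when the sworn proof of loss is submitted) gives a deadline of 2023-12-22; not done until 2023-12-27, 5 days after the deadline.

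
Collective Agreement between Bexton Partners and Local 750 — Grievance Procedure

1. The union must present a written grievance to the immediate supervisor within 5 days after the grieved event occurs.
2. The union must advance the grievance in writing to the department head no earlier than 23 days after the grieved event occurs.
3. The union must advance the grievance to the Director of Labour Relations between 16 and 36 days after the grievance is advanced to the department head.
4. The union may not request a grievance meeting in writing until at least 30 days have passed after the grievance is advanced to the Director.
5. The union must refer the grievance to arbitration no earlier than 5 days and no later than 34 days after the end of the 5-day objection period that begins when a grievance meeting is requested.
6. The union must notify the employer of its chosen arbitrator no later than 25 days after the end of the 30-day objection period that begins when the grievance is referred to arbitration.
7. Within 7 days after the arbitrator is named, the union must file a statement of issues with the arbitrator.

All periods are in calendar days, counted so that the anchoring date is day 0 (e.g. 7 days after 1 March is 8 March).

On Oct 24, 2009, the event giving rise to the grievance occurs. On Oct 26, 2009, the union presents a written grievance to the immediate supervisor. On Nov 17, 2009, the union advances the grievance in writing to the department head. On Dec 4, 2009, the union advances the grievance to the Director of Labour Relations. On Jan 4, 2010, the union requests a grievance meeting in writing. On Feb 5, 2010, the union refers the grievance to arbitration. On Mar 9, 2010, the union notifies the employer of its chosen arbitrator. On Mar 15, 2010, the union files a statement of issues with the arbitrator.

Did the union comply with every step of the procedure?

Yes

Step 1: 5 days after Oct 24, 2009 (when the grieved event occurs) is Oct 29, 2009; completed Oct 26, 2009, before the deadline.
Step 2: the earliest permitted date is 23 days after Oct 24, 2009 (when the grieved event occurs), i.e. Nov 16, 2009; done Nov 17, 2009 — permitted.
Step 3: the window is 16–36 days after Nov 17, 2009 (when the grievance is advanced to the department head), so Dec 3, 2009 through Dec 23, 2009; Dec 4, 2009 falls inside that range.
Step 4: the earliest permitted date is 30 days after Dec 4, 2009 (when the grievance is advanced to the Director), i.e. Jan 3, 2010; Jan 4, 2010 is on or after that date.
Step 5: the window is 5–34 days after Jan 9, 2010 (end of the 5-day objection period, which began when a grievance meeting is requested on Jan 4, 2010), so Jan 14, 2010 through Feb 12, 2010; done Feb 5, 2010 — within the window.
Step 6: 25 days after Mar 7, 2010 (end of the 30-day objection period, which began when the grievance is referred to arbitration on Feb 5, 2010) is Apr 1, 2010; Mar 9, 2010 is within that limit.
Step 7: 7 days after Mar 9, 2010 (when the arbitrator is named) is Mar 16, 2010; completed Mar 15, 2010, before the deadline.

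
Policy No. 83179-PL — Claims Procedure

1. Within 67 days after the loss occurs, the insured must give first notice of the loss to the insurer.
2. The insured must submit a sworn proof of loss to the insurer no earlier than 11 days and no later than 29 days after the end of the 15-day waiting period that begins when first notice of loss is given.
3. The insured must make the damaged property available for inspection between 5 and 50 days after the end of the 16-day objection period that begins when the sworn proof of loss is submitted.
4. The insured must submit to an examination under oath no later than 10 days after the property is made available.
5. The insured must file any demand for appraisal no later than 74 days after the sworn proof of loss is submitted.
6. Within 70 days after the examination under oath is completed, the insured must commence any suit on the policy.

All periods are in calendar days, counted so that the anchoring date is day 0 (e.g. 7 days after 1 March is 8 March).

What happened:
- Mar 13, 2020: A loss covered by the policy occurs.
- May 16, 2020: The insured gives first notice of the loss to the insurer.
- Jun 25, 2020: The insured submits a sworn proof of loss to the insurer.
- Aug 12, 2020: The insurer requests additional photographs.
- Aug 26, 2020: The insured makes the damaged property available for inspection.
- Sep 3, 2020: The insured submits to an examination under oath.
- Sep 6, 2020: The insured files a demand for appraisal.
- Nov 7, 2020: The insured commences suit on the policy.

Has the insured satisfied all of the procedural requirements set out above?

Yes

(1) due by Mar 13, 2020 + 67 days = May 19, 2020; done May 16, 2020 — timely.
(2) the permitted window runs from May 31, 2020 + 11 = Jun 11, 2020 to May 31, 2020 + 29 = Jun 29, 2020; done Jun 25, 2020, which is between those dates.
(3) the permitted window runs from Jul 11, 2020 + 5 = Jul 16, 2020 to Jul 11, 2020 + 50 = Aug 30, 2020; Aug 26, 2020 falls inside that range.
(4) due by Aug 26, 2020 + 10 days = Sep 5, 2020; done Sep 3, 2020 — timely.
(5) due by Jun 25, 2020 + 74 days = Sep 7, 2020; done Sep 6, 2020 — timely.
(6) due by Sep 3, 2020 + 70 days = Nov 12, 2020; Nov 7, 2020 is within that limit.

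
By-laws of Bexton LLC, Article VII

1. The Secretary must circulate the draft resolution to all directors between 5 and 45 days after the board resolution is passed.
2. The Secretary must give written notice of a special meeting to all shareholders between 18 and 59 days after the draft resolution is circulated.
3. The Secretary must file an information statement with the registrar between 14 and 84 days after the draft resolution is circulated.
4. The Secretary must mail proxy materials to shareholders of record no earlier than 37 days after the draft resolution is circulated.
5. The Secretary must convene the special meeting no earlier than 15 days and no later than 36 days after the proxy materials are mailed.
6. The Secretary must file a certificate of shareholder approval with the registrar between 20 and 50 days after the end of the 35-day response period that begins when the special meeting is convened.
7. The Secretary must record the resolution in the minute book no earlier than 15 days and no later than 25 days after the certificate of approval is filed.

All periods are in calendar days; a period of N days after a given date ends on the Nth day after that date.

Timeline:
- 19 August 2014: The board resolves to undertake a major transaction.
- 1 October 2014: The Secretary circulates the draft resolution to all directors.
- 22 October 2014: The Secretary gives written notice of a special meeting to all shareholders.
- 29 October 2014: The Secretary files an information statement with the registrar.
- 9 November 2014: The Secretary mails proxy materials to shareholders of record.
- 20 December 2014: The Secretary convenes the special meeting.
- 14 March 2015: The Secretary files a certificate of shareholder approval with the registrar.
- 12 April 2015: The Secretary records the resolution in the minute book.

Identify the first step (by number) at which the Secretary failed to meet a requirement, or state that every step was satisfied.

Step 5

Step 1: the window is 5–45 days after 19 August 2014 (when the board resolution is passed), so 24 August 2014 through 3 October 2014; done 1 October 2014 — within the window.
Step 2: the window is 18–59 days after 1 October 2014 (when the draft resolution is circulated), so 19 October 2014 through 29 November 2014; done 22 October 2014 — within the window.
Step 3: the window is 14–84 days after 1 October 2014 (when the draft resolution is circulated), so 15 October 2014 through 24 December 2014; done 29 October 2014 — within the window.
Step 4: the earliest permitted date is 37 days after 1 October 2014 (when the draft resolution is circulated), i.e. 7 November 2014; done 9 November 2014, after the minimum wait.
Step 5: the window is 15–36 days after 9 November 2014 (when the proxy materials are mailed), so 24 November 2014 through 15 December 2014; 20 December 2014 is 5 days past the end of the window.
No need to go further; step 5 was not satisfied.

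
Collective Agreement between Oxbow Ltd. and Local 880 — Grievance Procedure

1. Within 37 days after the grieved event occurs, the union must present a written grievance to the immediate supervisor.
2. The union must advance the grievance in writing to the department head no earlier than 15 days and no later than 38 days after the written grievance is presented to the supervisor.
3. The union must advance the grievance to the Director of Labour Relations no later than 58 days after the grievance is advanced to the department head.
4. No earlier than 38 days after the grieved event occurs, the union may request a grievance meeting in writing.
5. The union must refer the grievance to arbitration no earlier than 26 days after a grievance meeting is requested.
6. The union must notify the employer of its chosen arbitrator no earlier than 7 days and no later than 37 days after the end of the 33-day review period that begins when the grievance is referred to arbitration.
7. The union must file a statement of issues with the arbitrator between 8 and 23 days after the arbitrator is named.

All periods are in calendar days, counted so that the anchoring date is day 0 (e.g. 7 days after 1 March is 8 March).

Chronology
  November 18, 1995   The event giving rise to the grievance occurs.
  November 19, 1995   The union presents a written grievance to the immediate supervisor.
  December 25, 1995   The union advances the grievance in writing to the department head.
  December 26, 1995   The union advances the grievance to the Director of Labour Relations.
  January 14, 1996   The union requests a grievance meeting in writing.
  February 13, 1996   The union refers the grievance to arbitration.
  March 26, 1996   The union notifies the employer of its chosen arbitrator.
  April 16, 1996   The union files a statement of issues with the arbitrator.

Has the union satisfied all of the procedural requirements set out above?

Step 1 — counting 37 days from November 18, 1995 (when the grieved event occurs) gives a deadline of December 25, 1995; done November 19, 1995 — timely.
Step 2 — 15 and 38 days from November 19, 1995 (when the written grievance is presented to the supervisor) are December 4, 1995 and December 27, 1995 respectively; December 25, 1995 falls inside that range.
Step 3 — counting 58 days from December 25, 1995 (when the grievance is advanced to the department head) gives a deadline of February 21, 1996; completed December 26, 1995, before the deadline.
Step 4 — must wait 38 days from November 18, 1995 (when the grieved event occurs), so not before December 26, 1995; January 14, 1996 is on or after that date.
Step 5 — must wait 26 days from January 14, 1996 (when a grievance meeting is requested), so not before February 9, 1996; done February 13, 1996, after the minimum wait.
Step 6 — 7 and 37 days from March 17, 1996 (end of the 33-day review period, which began when the grievance is referred to arbitration on February 13, 1996) are March 24, 1996 and April 23, 1996 respectively; done March 26, 1996, which is between those dates.
Step 7 — 8 and 23 days from March 26, 1996 (when the arbitrator is named) are April 3, 1996 and April 18, 1996 respectively; April 16, 1996 falls inside that range.

Yes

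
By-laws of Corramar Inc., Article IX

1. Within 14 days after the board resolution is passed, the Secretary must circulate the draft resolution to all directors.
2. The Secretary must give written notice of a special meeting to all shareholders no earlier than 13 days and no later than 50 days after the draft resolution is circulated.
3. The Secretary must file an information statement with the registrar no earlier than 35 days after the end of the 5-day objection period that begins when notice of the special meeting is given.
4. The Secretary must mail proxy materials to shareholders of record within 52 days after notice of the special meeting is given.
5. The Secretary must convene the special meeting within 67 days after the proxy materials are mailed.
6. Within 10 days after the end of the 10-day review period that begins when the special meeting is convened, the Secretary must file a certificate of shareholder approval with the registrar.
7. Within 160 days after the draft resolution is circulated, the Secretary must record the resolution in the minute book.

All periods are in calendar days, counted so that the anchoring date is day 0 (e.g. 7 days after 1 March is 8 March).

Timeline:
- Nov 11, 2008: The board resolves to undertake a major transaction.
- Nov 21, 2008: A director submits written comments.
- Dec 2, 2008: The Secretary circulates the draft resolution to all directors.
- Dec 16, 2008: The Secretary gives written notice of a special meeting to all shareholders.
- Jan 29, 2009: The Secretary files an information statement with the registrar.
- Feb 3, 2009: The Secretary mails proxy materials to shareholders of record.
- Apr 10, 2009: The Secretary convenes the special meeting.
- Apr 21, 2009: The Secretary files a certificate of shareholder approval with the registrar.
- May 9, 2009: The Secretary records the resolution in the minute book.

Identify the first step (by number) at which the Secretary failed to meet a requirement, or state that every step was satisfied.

Step 1 — counting 14 days from Nov 11, 2008 (when the board resolution is passed) gives a deadline of Nov 25, 2008; not done until Dec 2, 2008, 7 days after the deadline.

Step 1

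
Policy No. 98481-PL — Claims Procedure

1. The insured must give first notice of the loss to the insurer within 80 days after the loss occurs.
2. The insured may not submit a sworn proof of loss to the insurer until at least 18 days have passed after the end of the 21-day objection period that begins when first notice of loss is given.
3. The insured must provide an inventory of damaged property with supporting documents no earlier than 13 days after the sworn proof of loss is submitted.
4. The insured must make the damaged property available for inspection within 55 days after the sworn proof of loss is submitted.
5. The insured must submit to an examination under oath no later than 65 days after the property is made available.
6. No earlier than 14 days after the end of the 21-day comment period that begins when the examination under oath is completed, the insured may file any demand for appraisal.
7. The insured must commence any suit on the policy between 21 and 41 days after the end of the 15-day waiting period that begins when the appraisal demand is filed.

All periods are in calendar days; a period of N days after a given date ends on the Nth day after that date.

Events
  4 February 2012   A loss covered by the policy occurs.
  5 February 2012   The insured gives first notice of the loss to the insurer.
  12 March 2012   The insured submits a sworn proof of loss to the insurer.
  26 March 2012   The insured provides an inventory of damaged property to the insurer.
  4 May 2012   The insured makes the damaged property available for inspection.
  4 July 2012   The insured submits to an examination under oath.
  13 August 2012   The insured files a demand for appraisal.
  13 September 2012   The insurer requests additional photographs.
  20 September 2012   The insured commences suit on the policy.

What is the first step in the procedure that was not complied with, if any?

Step 1 — counting 80 days from 4 February 2012 (when the loss occurs) gives a deadline of 24 April 2012; completed 5 February 2012, before the deadline.
Step 2 — must wait 18 days from 26 February 2012 (end of the 21-day objection period, which began when first notice of loss is given on 5 February 2012), so not before 15 March 2012; done 12 March 2012 — 3 days too early.
That is the first point of non-compliance.

Step 2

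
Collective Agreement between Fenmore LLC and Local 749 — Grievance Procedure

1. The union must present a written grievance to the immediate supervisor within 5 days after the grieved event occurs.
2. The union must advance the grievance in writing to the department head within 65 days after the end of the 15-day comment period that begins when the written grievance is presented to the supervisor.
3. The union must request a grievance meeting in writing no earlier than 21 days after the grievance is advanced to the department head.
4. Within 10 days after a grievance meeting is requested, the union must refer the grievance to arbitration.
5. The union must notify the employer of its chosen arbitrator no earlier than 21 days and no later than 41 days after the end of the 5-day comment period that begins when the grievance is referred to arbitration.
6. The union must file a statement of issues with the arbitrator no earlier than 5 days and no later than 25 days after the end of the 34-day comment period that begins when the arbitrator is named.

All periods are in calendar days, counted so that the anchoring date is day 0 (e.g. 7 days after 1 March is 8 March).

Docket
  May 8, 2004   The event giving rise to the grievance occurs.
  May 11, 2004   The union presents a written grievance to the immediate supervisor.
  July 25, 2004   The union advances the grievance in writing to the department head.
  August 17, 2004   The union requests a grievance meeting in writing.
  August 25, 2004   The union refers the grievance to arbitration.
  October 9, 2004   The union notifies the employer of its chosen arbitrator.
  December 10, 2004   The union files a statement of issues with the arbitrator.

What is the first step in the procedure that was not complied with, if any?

Step 6

Step 1 — counting 5 days from May 8, 2004 (when the grieved event occurs) gives a deadline of May 13, 2004; completed May 11, 2004, before the deadline.
Step 2 — counting 65 days from May 26, 2004 (end of the 15-day comment period, which began when the written grievance is presented to the supervisor on May 11, 2004) gives a deadline of July 30, 2004; completed July 25, 2004, before the deadline.
Step 3 — must wait 21 days from July 25, 2004 (when the grievance is advanced to the department head), so not before August 15, 2004; done August 17, 2004 — permitted.
Step 4 — counting 10 days from August 17, 2004 (when a grievance meeting is requested) gives a deadline of August 27, 2004; August 25, 2004 is within that limit.
Step 5 — 21 and 41 days from August 30, 2004 (end of the 5-day comment period, which began when the grievance is referred to arbitration on August 25, 2004) are September 20, 2004 and October 10, 2004 respectively; done October 9, 2004 — within the window.
Step 6 — 5 and 25 days from November 12, 2004 (end of the 34-day comment period, which began when the arbitrator is named on October 9, 2004) are November 17, 2004 and December 7, 2004 respectively; done December 10, 2004 — 3 days after the window closed.
That is the first point of non-compliance.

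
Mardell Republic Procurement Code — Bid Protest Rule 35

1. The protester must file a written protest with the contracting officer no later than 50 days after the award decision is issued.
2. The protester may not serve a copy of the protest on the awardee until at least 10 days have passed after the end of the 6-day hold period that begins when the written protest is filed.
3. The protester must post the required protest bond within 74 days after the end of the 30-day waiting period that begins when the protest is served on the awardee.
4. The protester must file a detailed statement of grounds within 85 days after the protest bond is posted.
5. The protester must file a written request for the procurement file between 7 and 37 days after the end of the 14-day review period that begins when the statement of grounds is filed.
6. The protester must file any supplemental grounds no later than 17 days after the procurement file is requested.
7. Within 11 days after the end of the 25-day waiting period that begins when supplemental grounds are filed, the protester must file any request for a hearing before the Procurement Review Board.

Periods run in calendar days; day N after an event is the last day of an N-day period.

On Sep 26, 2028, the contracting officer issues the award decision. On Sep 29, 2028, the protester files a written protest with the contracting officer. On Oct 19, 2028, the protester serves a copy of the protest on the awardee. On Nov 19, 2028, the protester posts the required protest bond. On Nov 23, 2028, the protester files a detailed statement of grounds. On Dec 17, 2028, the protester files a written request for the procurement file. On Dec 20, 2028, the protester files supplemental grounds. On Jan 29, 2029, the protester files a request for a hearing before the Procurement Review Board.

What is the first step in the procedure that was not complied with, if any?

Step 1: 50 days after Sep 26, 2028 (when the award decision is issued) is Nov 15, 2028; done Sep 29, 2028 — timely.
Step 2: the earliest permitted date is 10 days after Oct 5, 2028 (end of the 6-day hold period, which began when the written protest is filed on Sep 29, 2028), i.e. Oct 15, 2028; done Oct 19, 2028 — permitted.
Step 3: 74 days after Nov 18, 2028 (end of the 30-day waiting period, which began when the protest is served on the awardee on Oct 19, 2028) is Jan 31, 2029; done Nov 19, 2028 — timely.
Step 4: 85 days after Nov 19, 2028 (when the protest bond is posted) is Feb 12, 2029; completed Nov 23, 2028, before the deadline.
Step 5: the window is 7–37 days after Dec 7, 2028 (end of the 14-day review period, which began when the statement of grounds is filed on Nov 23, 2028), so Dec 14, 2028 through Jan 13, 2029; Dec 17, 2028 falls inside that range.
Step 6: 17 days after Dec 17, 2028 (when the procurement file is requested) is Jan 3, 2029; done Dec 20, 2028 — timely.
Step 7: 11 days after Jan 14, 2029 (end of the 25-day waiting period, which began when supplemental grounds are filed on Dec 20, 2028) is Jan 25, 2029; done Jan 29, 2029 — 4 days late.
No need to go further; step 7 was not satisfied.

Step 7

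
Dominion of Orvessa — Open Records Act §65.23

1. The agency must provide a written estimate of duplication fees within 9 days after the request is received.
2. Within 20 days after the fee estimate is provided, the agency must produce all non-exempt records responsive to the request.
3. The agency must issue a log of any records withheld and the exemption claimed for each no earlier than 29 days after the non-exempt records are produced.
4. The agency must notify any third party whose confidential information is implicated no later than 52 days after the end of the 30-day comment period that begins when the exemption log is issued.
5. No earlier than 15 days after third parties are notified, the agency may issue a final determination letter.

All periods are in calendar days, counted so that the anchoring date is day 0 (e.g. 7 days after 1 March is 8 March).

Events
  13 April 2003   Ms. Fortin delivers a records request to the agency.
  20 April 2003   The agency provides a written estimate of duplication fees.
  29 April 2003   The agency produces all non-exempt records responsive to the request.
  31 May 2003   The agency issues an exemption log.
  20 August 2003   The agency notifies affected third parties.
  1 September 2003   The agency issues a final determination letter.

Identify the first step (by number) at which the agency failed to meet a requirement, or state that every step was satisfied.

Step 5

Step 1: 9 days after 13 April 2003 (when the request is received) is 22 April 2003; completed 20 April 2003, before the deadline.
Step 2: 20 days after 20 April 2003 (when the fee estimate is provided) is 10 May 2003; completed 29 April 2003, before the deadline.
Step 3: the earliest permitted date is 29 days after 29 April 2003 (when the non-exempt records are produced), i.e. 28 May 2003; 31 May 2003 is on or after that date.
Step 4: 52 days after 30 June 2003 (end of the 30-day comment period, which began when the exemption log is issued on 31 May 2003) is 21 August 2003; done 20 August 2003 — timely.
Step 5: the earliest permitted date is 15 days after 20 August 2003 (when third parties are notified), i.e. 4 September 2003; done 1 September 2003 — 3 days too early.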